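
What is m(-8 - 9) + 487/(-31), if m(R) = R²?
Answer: 8472/31 ≈ 273.29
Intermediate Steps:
m(-8 - 9) + 487/(-31) = (-8 - 9)² + 487/(-31) = (-17)² + 487*(-1/31) = 289 - 487/31 = 8472/31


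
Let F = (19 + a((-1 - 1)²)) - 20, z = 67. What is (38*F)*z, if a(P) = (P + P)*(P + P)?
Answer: 160398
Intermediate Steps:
a(P) = 4*P² (a(P) = (2*P)*(2*P) = 4*P²)
F = 63 (F = (19 + 4*((-1 - 1)²)²) - 20 = (19 + 4*((-2)²)²) - 20 = (19 + 4*4²) - 20 = (19 + 4*16) - 20 = (19 + 64) - 20 = 83 - 20 = 63)
(38*F)*z = (38*63)*67 = 2394*67 = 160398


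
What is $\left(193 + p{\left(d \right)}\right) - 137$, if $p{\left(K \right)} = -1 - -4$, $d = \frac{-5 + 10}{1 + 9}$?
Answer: $59$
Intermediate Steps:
$d = \frac{1}{2}$ ($d = \frac{5}{10} = 5 \cdot \frac{1}{10} = \frac{1}{2} \approx 0.5$)
$p{\left(K \right)} = 3$ ($p{\left(K \right)} = -1 + 4 = 3$)
$\left(193 + p{\left(d \right)}\right) - 137 = \left(193 + 3\right) - 137 = 196 - 137 = 59$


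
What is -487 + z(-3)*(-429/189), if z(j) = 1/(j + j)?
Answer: -183943/378 ≈ -486.62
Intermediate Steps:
z(j) = 1/(2*j)
-487 + z(-3)*(-429/189) = -487 + ((½)/(-3))*(-429/189) = -487 + ((½)*(-⅓))*(-429*1/189) = -487 - ⅙*(-143/63) = -487 + 143/378 = -183943/378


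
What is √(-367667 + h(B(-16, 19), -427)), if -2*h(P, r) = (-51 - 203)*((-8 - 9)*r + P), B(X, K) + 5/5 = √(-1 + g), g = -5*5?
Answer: √(554099 + 127*I*√26) ≈ 744.38 + 0.435*I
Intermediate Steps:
g = -25
B(X, K) = -1 + I*√26 (B(X, K) = -1 + √(-1 - 25) = -1 + √(-26) = -1 + I*√26)
h(P, r) = -2159*r + 127*P (h(P, r) = -(-51 - 203)*((-8 - 9)*r + P)/2 = -(-127)*(-17*r + P) = -(-127)*(P - 17*r) = -(-254*P + 4318*r)/2 = -2159*r + 127*P)
√(-367667 + h(B(-16, 19), -427)) = √(-367667 + (-2159*(-427) + 127*(-1 + I*√26))) = √(-367667 + (921893 + (-127 + 127*I*√26))) = √(-367667 + (921766 + 127*I*√26)) = √(554099 + 127*I*√26)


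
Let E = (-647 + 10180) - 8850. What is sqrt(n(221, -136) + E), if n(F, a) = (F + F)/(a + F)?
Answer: sqrt(17205)/5 ≈ 26.234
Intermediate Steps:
E = 683 (E = 9533 - 8850 = 683)
n(F, a) = 2*F/(F + a) (n(F, a) = (2*F)/(F + a) = 2*F/(F + a))
sqrt(n(221, -136) + E) = sqrt(2*221/(221 - 136) + 683) = sqrt(2*221/85 + 683) = sqrt(2*221*(1/85) + 683) = sqrt(26/5 + 683) = sqrt(3441/5) = sqrt(17205)/5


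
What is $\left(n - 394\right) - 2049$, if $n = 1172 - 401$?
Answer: $-1672$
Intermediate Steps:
$n = 771$ ($n = 1172 - 401 = 771$)
$\left(n - 394\right) - 2049 = \left(771 - 394\right) - 2049 = 377 - 2049 = -1672$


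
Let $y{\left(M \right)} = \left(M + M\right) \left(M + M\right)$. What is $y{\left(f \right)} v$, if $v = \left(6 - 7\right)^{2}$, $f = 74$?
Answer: $21904$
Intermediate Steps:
$y{\left(M \right)} = 4 M^{2}$ ($y{\left(M \right)} = 2 M 2 M = 4 M^{2}$)
$v = 1$ ($v = \left(6 - 7\right)^{2} = \left(-1\right)^{2} = 1$)
$y{\left(f \right)} v = 4 \cdot 74^{2} \cdot 1 = 4 \cdot 5476 \cdot 1 = 21904 \cdot 1 = 21904$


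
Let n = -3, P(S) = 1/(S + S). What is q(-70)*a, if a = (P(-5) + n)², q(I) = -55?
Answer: -10571/20 ≈ -528.55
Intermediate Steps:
P(S) = 1/(2*S)
a = 961/100 (a = ((½)/(-5) - 3)² = ((½)*(-⅕) - 3)² = (-⅒ - 3)² = (-31/10)² = 961/100 ≈ 9.6100)
q(-70)*a = -55*961/100 = -10571/20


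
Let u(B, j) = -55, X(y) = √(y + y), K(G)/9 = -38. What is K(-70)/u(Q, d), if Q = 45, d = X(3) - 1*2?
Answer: 342/55 ≈ 6.2182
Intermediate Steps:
K(G) = -342 (K(G) = 9*(-38) = -342)
X(y) = √2*√y (X(y) = √(2*y) = √2*√y)
d = -2 + √6 (d = √2*√3 - 1*2 = √6 - 2 = -2 + √6 ≈ 0.44949)
K(-70)/u(Q, d) = -342/(-55) = -342*(-1/55) = 342/55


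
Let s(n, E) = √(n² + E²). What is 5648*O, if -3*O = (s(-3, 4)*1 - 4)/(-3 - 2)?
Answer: 5648/15 ≈ 376.53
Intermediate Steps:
s(n, E) = √(E² + n²)
O = 1/15 (O = -(√(4² + (-3)²)*1 - 4)/(3*(-3 - 2)) = -(√(16 + 9)*1 - 4)/(3*(-5)) = -(√25*1 - 4)*(-1)/(3*5) = -(5*1 - 4)*(-1)/(3*5) = -(5 - 4)*(-1)/(3*5) = -(-1)/(3*5) = -⅓*(-⅕) = 1/15 ≈ 0.066667)
5648*O = 5648*(1/15) = 5648/15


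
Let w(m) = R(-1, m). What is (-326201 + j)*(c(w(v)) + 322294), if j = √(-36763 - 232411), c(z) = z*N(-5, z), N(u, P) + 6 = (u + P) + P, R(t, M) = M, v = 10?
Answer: -105161983184 + 322384*I*√269174 ≈ -1.0516e+11 + 1.6726e+8*I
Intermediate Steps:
w(m) = m
N(u, P) = -6 + u + 2*P (N(u, P) = -6 + ((u + P) + P) = -6 + ((P + u) + P) = -6 + (u + 2*P) = -6 + u + 2*P)
c(z) = z*(-11 + 2*z) (c(z) = z*(-6 - 5 + 2*z) = z*(-11 + 2*z))
j = I*√269174 (j = √(-269174) = I*√269174 ≈ 518.82*I)
(-326201 + j)*(c(w(v)) + 322294) = (-326201 + I*√269174)*(10*(-11 + 2*10) + 322294) = (-326201 + I*√269174)*(10*(-11 + 20) + 322294) = (-326201 + I*√269174)*(10*9 + 322294) = (-326201 + I*√269174)*(90 + 322294) = (-326201 + I*√269174)*322384 = -105161983184 + 322384*I*√269174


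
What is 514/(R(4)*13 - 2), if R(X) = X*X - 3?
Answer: 514/167 ≈ 3.0778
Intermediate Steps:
R(X) = -3 + X² (R(X) = X² - 3 = -3 + X²)
514/(R(4)*13 - 2) = 514/((-3 + 4²)*13 - 2) = 514/((-3 + 16)*13 - 2) = 514/(13*13 - 2) = 514/(169 - 2) = 514/167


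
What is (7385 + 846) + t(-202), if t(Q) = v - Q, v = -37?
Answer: 8396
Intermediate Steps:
t(Q) = -37 - Q
(7385 + 846) + t(-202) = (7385 + 846) + (-37 - 1*(-202)) = 8231 + (-37 + 202) = 8231 + 165 = 8396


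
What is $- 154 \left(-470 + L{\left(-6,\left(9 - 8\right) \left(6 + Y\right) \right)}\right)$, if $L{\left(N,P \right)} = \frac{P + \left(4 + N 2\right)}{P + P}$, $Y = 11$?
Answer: $\frac{1229767}{17} \approx 72339.0$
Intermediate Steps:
$L{\left(N,P \right)} = \frac{4 + P + 2 N}{2 P}$ ($L{\left(N,P \right)} = \frac{P + \left(4 + 2 N\right)}{2 P} = \left(4 + P + 2 N\right) \frac{1}{2 P} = \frac{4 + P + 2 N}{2 P}$)
$- 154 \left(-470 + L{\left(-6,\left(9 - 8\right) \left(6 + Y\right) \right)}\right) = - 154 \left(-470 + \frac{2 - 6 + \frac{\left(9 - 8\right) \left(6 + 11\right)}{2}}{\left(9 - 8\right) \left(6 + 11\right)}\right) = - 154 \left(-470 + \frac{2 - 6 + \frac{1 \cdot 17}{2}}{1 \cdot 17}\right) = - 154 \left(-470 + \frac{2 - 6 + \frac{1}{2} \cdot 17}{17}\right) = - 154 \left(-470 + \frac{2 - 6 + \frac{17}{2}}{17}\right) = - 154 \left(-470 + \frac{1}{17} \cdot \frac{9}{2}\right) = - 154 \left(-470 + \frac{9}{34}\right) = \left(-154\right) \left(- \frac{15971}{34}\right) = \frac{1229767}{17}$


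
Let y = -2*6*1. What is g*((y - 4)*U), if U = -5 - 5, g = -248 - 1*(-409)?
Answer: 25760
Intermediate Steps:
y = -12 (y = -12*1 = -12)
g = 161 (g = -248 + 409 = 161)
U = -10
g*((y - 4)*U) = 161*((-12 - 4)*(-10)) = 161*(-16*(-10)) = 161*160 = 25760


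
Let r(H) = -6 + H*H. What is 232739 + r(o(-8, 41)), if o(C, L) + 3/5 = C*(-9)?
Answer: 5945774/25 ≈ 2.3783e+5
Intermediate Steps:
o(C, L) = -⅗ - 9*C (o(C, L) = -⅗ + C*(-9) = -⅗ - 9*C)
r(H) = -6 + H²
232739 + r(o(-8, 41)) = 232739 + (-6 + (-⅗ - 9*(-8))²) = 232739 + (-6 + (-⅗ + 72)²) = 232739 + (-6 + (357/5)²) = 232739 + (-6 + 127449/25) = 232739 + 127299/25 = 5945774/25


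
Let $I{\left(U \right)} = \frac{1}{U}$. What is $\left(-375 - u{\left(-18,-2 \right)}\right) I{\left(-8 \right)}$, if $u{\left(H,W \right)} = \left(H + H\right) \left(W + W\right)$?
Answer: $\frac{519}{8} \approx 64.875$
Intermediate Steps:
$u{\left(H,W \right)} = 4 H W$ ($u{\left(H,W \right)} = 2 H 2 W = 4 H W$)
$\left(-375 - u{\left(-18,-2 \right)}\right) I{\left(-8 \right)} = \frac{-375 - 4 \left(-18\right) \left(-2\right)}{-8} = \left(-375 - 144\right) \left(- \frac{1}{8}\right) = \left(-519\right) \left(- \frac{1}{8}\right) = \frac{519}{8}$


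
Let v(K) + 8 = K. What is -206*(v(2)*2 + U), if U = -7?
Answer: 3914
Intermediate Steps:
v(K) = -8 + K
-206*(v(2)*2 + U) = -206*((-8 + 2)*2 - 7) = -206*(-6*2 - 7) = -206*(-12 - 7) = -206*(-19) = 3914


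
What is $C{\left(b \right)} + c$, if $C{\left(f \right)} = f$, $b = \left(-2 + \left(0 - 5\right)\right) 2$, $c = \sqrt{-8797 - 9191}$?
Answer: $-14 + 2 i \sqrt{4497} \approx -14.0 + 134.12 i$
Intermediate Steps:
$c = 2 i \sqrt{4497}$ ($c = \sqrt{-17988} = 2 i \sqrt{4497} \approx 134.12 i$)
$b = -14$ ($b = \left(-2 - 5\right) 2 = \left(-7\right) 2 = -14$)
$C{\left(b \right)} + c = -14 + 2 i \sqrt{4497}$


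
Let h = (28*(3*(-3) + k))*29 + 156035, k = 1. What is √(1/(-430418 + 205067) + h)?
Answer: 2*√4305016997267/10731 ≈ 386.70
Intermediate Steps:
h = 149539 (h = (28*(3*(-3) + 1))*29 + 156035 = (28*(-9 + 1))*29 + 156035 = (28*(-8))*29 + 156035 = -224*29 + 156035 = -6496 + 156035 = 149539)
√(1/(-430418 + 205067) + h) = √(1/(-430418 + 205067) + 149539) = √(1/(-225351) + 149539) = √(-1/225351 + 149539) = √(33698763188/225351) = 2*√4305016997267/10731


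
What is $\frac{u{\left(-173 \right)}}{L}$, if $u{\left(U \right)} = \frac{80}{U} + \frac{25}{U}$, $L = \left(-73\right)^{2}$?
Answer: $- \frac{105}{921917} \approx -0.00011389$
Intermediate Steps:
$L = 5329$
$u{\left(U \right)} = \frac{105}{U}$
$\frac{u{\left(-173 \right)}}{L} = \frac{105 \frac{1}{-173}}{5329} = 105 \left(- \frac{1}{173}\right) \frac{1}{5329} = \left(- \frac{105}{173}\right) \frac{1}{5329} = - \frac{105}{921917}$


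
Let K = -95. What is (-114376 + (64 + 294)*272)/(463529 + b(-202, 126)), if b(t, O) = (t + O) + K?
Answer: -8500/231679 ≈ -0.036689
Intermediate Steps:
b(t, O) = -95 + O + t (b(t, O) = (t + O) - 95 = (O + t) - 95 = -95 + O + t)
(-114376 + (64 + 294)*272)/(463529 + b(-202, 126)) = (-114376 + (64 + 294)*272)/(463529 + (-95 + 126 - 202)) = (-114376 + 358*272)/(463529 - 171) = (-114376 + 97376)/463358 = -17000*1/463358 = -8500/231679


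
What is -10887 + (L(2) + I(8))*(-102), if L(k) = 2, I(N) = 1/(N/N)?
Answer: -11193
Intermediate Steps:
I(N) = 1 (I(N) = 1/1 = 1)
-10887 + (L(2) + I(8))*(-102) = -10887 + (2 + 1)*(-102) = -10887 + 3*(-102) = -10887 - 306 = -11193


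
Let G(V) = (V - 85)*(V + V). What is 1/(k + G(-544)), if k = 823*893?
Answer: 1/1419291 ≈ 7.0458e-7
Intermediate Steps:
G(V) = 2*V*(-85 + V) (G(V) = (-85 + V)*(2*V) = 2*V*(-85 + V))
k = 734939
1/(k + G(-544)) = 1/(734939 + 2*(-544)*(-85 - 544)) = 1/(734939 + 2*(-544)*(-629)) = 1/(734939 + 684352) = 1/1419291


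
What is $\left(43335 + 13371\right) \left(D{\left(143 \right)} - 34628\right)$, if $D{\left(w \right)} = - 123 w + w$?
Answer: $-2952908244$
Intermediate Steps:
$D{\left(w \right)} = - 122 w$
$\left(43335 + 13371\right) \left(D{\left(143 \right)} - 34628\right) = \left(43335 + 13371\right) \left(\left(-122\right) 143 - 34628\right) = 56706 \left(-17446 - 34628\right) = 56706 \left(-52074\right) = -2952908244$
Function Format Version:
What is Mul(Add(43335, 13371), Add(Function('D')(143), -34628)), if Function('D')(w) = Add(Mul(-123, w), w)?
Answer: -2952908244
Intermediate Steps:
Function('D')(w) = Mul(-122, w)
Mul(Add(43335, 13371), Add(Function('D')(143), -34628)) = Mul(Add(43335, 13371), Add(Mul(-122, 143), -34628)) = Mul(56706, Add(-17446, -34628)) = Mul(56706, -52074) = -2952908244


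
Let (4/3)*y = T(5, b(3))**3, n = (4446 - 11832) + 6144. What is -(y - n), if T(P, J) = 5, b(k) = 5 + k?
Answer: -5343/4 ≈ -1335.8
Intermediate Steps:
n = -1242 (n = -7386 + 6144 = -1242)
y = 375/4 (y = (3/4)*5**3 = (3/4)*125 = 375/4 ≈ 93.750)
-(y - n) = -(375/4 - 1*(-1242)) = -(375/4 + 1242) = -1*5343/4 = -5343/4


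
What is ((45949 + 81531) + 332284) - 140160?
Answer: 319604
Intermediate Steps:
((45949 + 81531) + 332284) - 140160 = (127480 + 332284) - 140160 = 459764 - 140160 = 319604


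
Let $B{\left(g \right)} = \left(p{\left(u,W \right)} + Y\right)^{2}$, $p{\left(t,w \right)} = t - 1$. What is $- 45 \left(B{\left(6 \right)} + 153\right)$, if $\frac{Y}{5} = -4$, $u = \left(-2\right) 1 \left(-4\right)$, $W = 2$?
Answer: $-14490$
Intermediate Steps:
$u = 8$ ($u = \left(-2\right) \left(-4\right) = 8$)
$p{\left(t,w \right)} = -1 + t$
$Y = -20$ ($Y = 5 \left(-4\right) = -20$)
$B{\left(g \right)} = 169$ ($B{\left(g \right)} = \left(\left(-1 + 8\right) - 20\right)^{2} = \left(7 - 20\right)^{2} = \left(-13\right)^{2} = 169$)
$- 45 \left(B{\left(6 \right)} + 153\right) = - 45 \left(169 + 153\right) = \left(-45\right) 322 = -14490$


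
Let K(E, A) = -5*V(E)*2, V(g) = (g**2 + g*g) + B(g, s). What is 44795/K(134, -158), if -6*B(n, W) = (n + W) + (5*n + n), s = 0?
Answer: -26877/214534 ≈ -0.12528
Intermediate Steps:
B(n, W) = -7*n/6 - W/6 (B(n, W) = -((n + W) + (5*n + n))/6 = -((W + n) + 6*n)/6 = -(W + 7*n)/6 = -7*n/6 - W/6)
V(g) = 2*g**2 - 7*g/6 (V(g) = (g**2 + g*g) + (-7*g/6 - 1/6*0) = (g**2 + g**2) + (-7*g/6 + 0) = 2*g**2 - 7*g/6)
K(E, A) = -5*E*(-7 + 12*E)/3 (K(E, A) = -5*E*(-7 + 12*E)/6*2 = -5*E*(-7 + 12*E)/3)
44795/K(134, -158) = 44795/(((5/3)*134*(7 - 12*134))) = 44795/(((5/3)*134*(7 - 1608))) = 44795/(((5/3)*134*(-1601))) = 44795/(-1072670/3) = 44795*(-3/1072670) = -26877/214534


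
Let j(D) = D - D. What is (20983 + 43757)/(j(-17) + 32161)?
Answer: 64740/32161 ≈ 2.0130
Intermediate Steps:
j(D) = 0
(20983 + 43757)/(j(-17) + 32161) = (20983 + 43757)/(0 + 32161) = 64740/32161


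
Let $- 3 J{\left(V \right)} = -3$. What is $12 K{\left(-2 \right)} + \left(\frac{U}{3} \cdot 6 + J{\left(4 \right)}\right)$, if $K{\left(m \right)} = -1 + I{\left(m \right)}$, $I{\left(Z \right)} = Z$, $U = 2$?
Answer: $-31$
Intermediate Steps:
$J{\left(V \right)} = 1$ ($J{\left(V \right)} = \left(- \frac{1}{3}\right) \left(-3\right) = 1$)
$K{\left(m \right)} = -1 + m$
$12 K{\left(-2 \right)} + \left(\frac{U}{3} \cdot 6 + J{\left(4 \right)}\right) = 12 \left(-1 - 2\right) + \left(\frac{2}{3} \cdot 6 + 1\right) = 12 \left(-3\right) + \left(2 \cdot \frac{1}{3} \cdot 6 + 1\right) = -36 + \left(\frac{2}{3} \cdot 6 + 1\right) = -36 + \left(4 + 1\right) = -36 + 5 = -31$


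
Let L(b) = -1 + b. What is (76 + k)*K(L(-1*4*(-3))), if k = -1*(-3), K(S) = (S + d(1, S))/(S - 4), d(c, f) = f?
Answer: 1738/7 ≈ 248.29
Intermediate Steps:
K(S) = 2*S/(-4 + S) (K(S) = (S + S)/(S - 4) = (2*S)/(-4 + S) = 2*S/(-4 + S))
k = 3
(76 + k)*K(L(-1*4*(-3))) = (76 + 3)*(2*(-1 - 1*4*(-3))/(-4 + (-1 - 1*4*(-3)))) = 79*(2*(-1 - 4*(-3))/(-4 + (-1 - 4*(-3)))) = 79*(2*(-1 + 12)/(-4 + (-1 + 12))) = 79*(2*11/(-4 + 11)) = 79*(2*11/7) = 79*(2*11*(⅐)) = 79*(22/7) = 1738/7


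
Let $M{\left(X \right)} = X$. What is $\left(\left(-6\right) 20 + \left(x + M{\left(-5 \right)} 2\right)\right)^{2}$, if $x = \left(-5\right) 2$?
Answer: $19600$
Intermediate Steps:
$x = -10$
$\left(\left(-6\right) 20 + \left(x + M{\left(-5 \right)} 2\right)\right)^{2} = \left(\left(-6\right) 20 - 20\right)^{2} = \left(-120 - 20\right)^{2} = \left(-140\right)^{2} = 19600$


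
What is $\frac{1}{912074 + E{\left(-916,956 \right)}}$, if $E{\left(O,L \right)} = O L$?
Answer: $\frac{1}{36378} \approx 2.7489 \cdot 10^{-5}$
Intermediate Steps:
$E{\left(O,L \right)} = L O$
$\frac{1}{912074 + E{\left(-916,956 \right)}} = \frac{1}{912074 + 956 \left(-916\right)} = \frac{1}{912074 - 875696} = \frac{1}{36378}$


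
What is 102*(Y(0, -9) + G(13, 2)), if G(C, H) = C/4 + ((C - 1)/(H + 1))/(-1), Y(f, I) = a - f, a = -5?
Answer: -1173/2 ≈ -586.50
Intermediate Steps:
Y(f, I) = -5 - f
G(C, H) = C/4 - (-1 + C)/(1 + H) (G(C, H) = C*(¼) + ((-1 + C)/(1 + H))*(-1) = C/4 + ((-1 + C)/(1 + H))*(-1) = C/4 - (-1 + C)/(1 + H))
102*(Y(0, -9) + G(13, 2)) = 102*((-5 - 1*0) + (4 - 3*13 + 13*2)/(4*(1 + 2))) = 102*((-5 + 0) + (¼)*(4 - 39 + 26)/3) = 102*(-5 + (¼)*(⅓)*(-9)) = 102*(-5 - ¾) = 102*(-23/4) = -1173/2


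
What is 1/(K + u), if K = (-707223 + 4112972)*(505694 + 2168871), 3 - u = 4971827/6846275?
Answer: 6846275/62362014316581477873 ≈ 1.0978e-13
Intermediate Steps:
u = 15566998/6846275 (u = 3 - 4971827/6846275 = 15566998/6846275 ≈ 2.2738)
K = 9108897074185 (K = 3405749*2674565 = 9108897074185)
1/(K + u) = 1/(9108897074185 + 15566998/6846275) = 1/(62362014316581477873/6846275) = 6846275/62362014316581477873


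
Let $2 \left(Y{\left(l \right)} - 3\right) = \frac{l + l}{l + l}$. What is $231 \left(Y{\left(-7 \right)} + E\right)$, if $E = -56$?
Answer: $- \frac{24255}{2} \approx -12128.0$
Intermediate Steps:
$Y{\left(l \right)} = \frac{7}{2}$ ($Y{\left(l \right)} = 3 + \frac{\left(l + l\right) \frac{1}{l + l}}{2} = 3 + \frac{2 l \frac{1}{2 l}}{2} = 3 + \frac{1}{2} \cdot 1 = 3 + \frac{1}{2} = \frac{7}{2}$)
$231 \left(Y{\left(-7 \right)} + E\right) = 231 \left(\frac{7}{2} - 56\right) = 231 \left(- \frac{105}{2}\right) = - \frac{24255}{2}$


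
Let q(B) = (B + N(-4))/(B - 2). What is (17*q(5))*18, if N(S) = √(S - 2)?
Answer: 510 + 102*I*√6 ≈ 510.0 + 249.85*I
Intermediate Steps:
N(S) = √(-2 + S)
q(B) = (B + I*√6)/(-2 + B) (q(B) = (B + √(-2 - 4))/(B - 2) = (B + √(-6))/(-2 + B) = (B + I*√6)/(-2 + B))
(17*q(5))*18 = (17*((5 + I*√6)/(-2 + 5)))*18 = (17*((5 + I*√6)/3))*18 = (17*(5/3 + I*√6/3))*18 = (85/3 + 17*I*√6/3)*18 = 510 + 102*I*√6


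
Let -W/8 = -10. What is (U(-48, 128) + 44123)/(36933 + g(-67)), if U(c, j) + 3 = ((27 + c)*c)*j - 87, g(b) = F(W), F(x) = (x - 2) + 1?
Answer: 173057/37012 ≈ 4.6757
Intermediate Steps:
W = 80 (W = -8*(-10) = 80)
F(x) = -1 + x (F(x) = (-2 + x) + 1 = -1 + x)
g(b) = 79 (g(b) = -1 + 80 = 79)
U(c, j) = -90 + c*j*(27 + c) (U(c, j) = -3 + (((27 + c)*c)*j - 87) = -3 + ((c*(27 + c))*j - 87) = -3 + (c*j*(27 + c) - 87) = -3 + (-87 + c*j*(27 + c)) = -90 + c*j*(27 + c))
(U(-48, 128) + 44123)/(36933 + g(-67)) = ((-90 + 128*(-48)² + 27*(-48)*128) + 44123)/(36933 + 79) = ((-90 + 128*2304 - 165888) + 44123)/37012 = ((-90 + 294912 - 165888) + 44123)*(1/37012) = (128934 + 44123)*(1/37012) = 173057*(1/37012) = 173057/37012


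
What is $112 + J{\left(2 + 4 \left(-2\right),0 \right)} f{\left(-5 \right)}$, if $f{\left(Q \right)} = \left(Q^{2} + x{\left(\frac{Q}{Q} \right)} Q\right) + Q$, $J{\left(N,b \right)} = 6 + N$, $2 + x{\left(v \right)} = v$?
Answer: $112$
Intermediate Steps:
$x{\left(v \right)} = -2 + v$
$f{\left(Q \right)} = Q^{2}$ ($f{\left(Q \right)} = \left(Q^{2} + \left(-2 + \frac{Q}{Q}\right) Q\right) + Q = \left(Q^{2} + \left(-2 + 1\right) Q\right) + Q = \left(Q^{2} - Q\right) + Q = Q^{2}$)
$112 + J{\left(2 + 4 \left(-2\right),0 \right)} f{\left(-5 \right)} = 112 + \left(6 + \left(2 + 4 \left(-2\right)\right)\right) \left(-5\right)^{2} = 112 + \left(6 + \left(2 - 8\right)\right) 25 = 112 + \left(6 - 6\right) 25 = 112 + 0 \cdot 25 = 112 + 0 = 112$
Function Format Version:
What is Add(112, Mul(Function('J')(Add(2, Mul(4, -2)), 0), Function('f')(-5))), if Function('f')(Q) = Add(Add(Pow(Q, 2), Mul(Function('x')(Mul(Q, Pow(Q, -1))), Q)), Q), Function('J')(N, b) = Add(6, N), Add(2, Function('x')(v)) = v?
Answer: 112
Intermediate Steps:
Function('x')(v) = Add(-2, v)
Function('f')(Q) = Pow(Q, 2) (Function('f')(Q) = Add(Add(Pow(Q, 2), Mul(Add(-2, Mul(Q, Pow(Q, -1))), Q)), Q) = Add(Add(Pow(Q, 2), Mul(Add(-2, 1), Q)), Q) = Add(Add(Pow(Q, 2), Mul(-1, Q)), Q) = Pow(Q, 2))
Add(112, Mul(Function('J')(Add(2, Mul(4, -2)), 0), Function('f')(-5))) = Add(112, Mul(Add(6, Add(2, Mul(4, -2))), Pow(-5, 2))) = Add(112, Mul(Add(6, Add(2, -8)), 25)) = Add(112, Mul(Add(6, -6), 25)) = Add(112, Mul(0, 25)) = Add(112, 0) = 112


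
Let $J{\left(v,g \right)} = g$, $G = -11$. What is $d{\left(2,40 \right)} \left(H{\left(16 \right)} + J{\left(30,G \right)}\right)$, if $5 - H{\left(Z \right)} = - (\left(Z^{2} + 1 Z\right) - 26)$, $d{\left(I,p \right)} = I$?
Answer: $480$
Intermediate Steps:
$H{\left(Z \right)} = -21 + Z + Z^{2}$ ($H{\left(Z \right)} = 5 - - (\left(Z^{2} + 1 Z\right) - 26) = 5 - - (\left(Z^{2} + Z\right) - 26) = 5 - - (\left(Z + Z^{2}\right) - 26) = 5 - - (-26 + Z + Z^{2}) = 5 - \left(26 - Z - Z^{2}\right) = 5 + \left(-26 + Z + Z^{2}\right) = -21 + Z + Z^{2}$)
$d{\left(2,40 \right)} \left(H{\left(16 \right)} + J{\left(30,G \right)}\right) = 2 \left(\left(-21 + 16 + 16^{2}\right) - 11\right) = 2 \left(\left(-21 + 16 + 256\right) - 11\right) = 2 \left(251 - 11\right) = 2 \cdot 240 = 480$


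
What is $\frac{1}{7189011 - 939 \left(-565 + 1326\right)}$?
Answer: $\frac{1}{6474432} \approx 1.5445 \cdot 10^{-7}$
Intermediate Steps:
$\frac{1}{7189011 - 939 \left(-565 + 1326\right)} = \frac{1}{7189011 - 714579} = \frac{1}{6474432}$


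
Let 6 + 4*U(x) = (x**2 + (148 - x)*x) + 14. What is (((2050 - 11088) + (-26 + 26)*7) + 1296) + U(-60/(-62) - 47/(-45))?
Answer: -10693441/1395 ≈ -7665.5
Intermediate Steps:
U(x) = 2 + x**2/4 + x*(148 - x)/4 (U(x) = -3/2 + ((x**2 + (148 - x)*x) + 14)/4 = -3/2 + ((x**2 + x*(148 - x)) + 14)/4 = -3/2 + (14 + x**2 + x*(148 - x))/4 = -3/2 + (7/2 + x**2/4 + x*(148 - x)/4) = 2 + x**2/4 + x*(148 - x)/4)
(((2050 - 11088) + (-26 + 26)*7) + 1296) + U(-60/(-62) - 47/(-45)) = (((2050 - 11088) + (-26 + 26)*7) + 1296) + (2 + 37*(-60/(-62) - 47/(-45))) = ((-9038 + 0*7) + 1296) + (2 + 37*(-60*(-1/62) - 47*(-1/45))) = ((-9038 + 0) + 1296) + (2 + 37*(30/31 + 47/45)) = (-9038 + 1296) + (2 + 37*(2807/1395)) = -7742 + (2 + 103859/1395) = -7742 + 106649/1395 = -10693441/1395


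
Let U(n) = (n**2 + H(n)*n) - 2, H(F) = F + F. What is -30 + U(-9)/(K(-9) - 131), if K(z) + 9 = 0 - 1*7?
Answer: -4651/147 ≈ -31.639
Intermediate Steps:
H(F) = 2*F
U(n) = -2 + 3*n**2 (U(n) = (n**2 + (2*n)*n) - 2 = (n**2 + 2*n**2) - 2 = 3*n**2 - 2 = -2 + 3*n**2)
K(z) = -16 (K(z) = -9 + (0 - 1*7) = -9 + (0 - 7) = -9 - 7 = -16)
-30 + U(-9)/(K(-9) - 131) = -30 + (-2 + 3*(-9)**2)/(-16 - 131) = -30 + (-2 + 3*81)/(-147) = -30 + (-2 + 243)*(-1/147) = -30 + 241*(-1/147) = -30 - 241/147 = -4651/147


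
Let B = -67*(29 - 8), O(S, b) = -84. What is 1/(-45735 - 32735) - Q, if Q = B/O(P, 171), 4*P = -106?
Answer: -2628747/156940 ≈ -16.750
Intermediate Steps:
P = -53/2 (P = (¼)*(-106) = -53/2 ≈ -26.500)
B = -1407 (B = -67*21 = -1407)
Q = 67/4 (Q = -1407/(-84) = -1407*(-1/84) = 67/4 ≈ 16.750)
1/(-45735 - 32735) - Q = 1/(-45735 - 32735) - 1*67/4 = 1/(-78470) - 67/4 = -1/78470 - 67/4 = -2628747/156940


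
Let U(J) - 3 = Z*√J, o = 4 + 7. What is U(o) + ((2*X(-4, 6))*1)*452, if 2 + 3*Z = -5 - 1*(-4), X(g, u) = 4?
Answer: 3619 - √11 ≈ 3615.7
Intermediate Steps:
Z = -1 (Z = -⅔ + (-5 - 1*(-4))/3 = -⅔ + (-5 + 4)/3 = -⅔ + (⅓)*(-1) = -⅔ - ⅓ = -1)
o = 11
U(J) = 3 - √J
U(o) + ((2*X(-4, 6))*1)*452 = (3 - √11) + ((2*4)*1)*452 = (3 - √11) + (8*1)*452 = (3 - √11) + 8*452 = (3 - √11) + 3616 = 3619 - √11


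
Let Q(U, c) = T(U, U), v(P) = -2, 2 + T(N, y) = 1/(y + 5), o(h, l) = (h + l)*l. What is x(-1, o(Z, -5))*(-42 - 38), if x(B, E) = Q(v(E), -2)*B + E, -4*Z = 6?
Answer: -8200/3 ≈ -2733.3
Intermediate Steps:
Z = -3/2 (Z = -¼*6 = -3/2 ≈ -1.5000)
o(h, l) = l*(h + l)
T(N, y) = -2 + 1/(5 + y) (T(N, y) = -2 + 1/(y + 5) = -2 + 1/(5 + y))
Q(U, c) = (-9 - 2*U)/(5 + U)
x(B, E) = E - 5*B/3 (x(B, E) = ((-9 - 2*(-2))/(5 - 2))*B + E = ((-9 + 4)/3)*B + E = ((⅓)*(-5))*B + E = -5*B/3 + E = E - 5*B/3)
x(-1, o(Z, -5))*(-42 - 38) = (-5*(-3/2 - 5) - 5/3*(-1))*(-42 - 38) = (-5*(-13/2) + 5/3)*(-80) = (65/2 + 5/3)*(-80) = (205/6)*(-80) = -8200/3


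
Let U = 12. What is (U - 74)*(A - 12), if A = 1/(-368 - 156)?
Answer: 194959/262 ≈ 744.12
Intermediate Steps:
A = -1/524 (A = 1/(-524) = -1/524 ≈ -0.0019084)
(U - 74)*(A - 12) = (12 - 74)*(-1/524 - 12) = -62*(-6289/524) = 194959/262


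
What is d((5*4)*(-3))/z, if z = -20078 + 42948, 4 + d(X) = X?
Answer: -32/11435 ≈ -0.0027984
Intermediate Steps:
d(X) = -4 + X
z = 22870
d((5*4)*(-3))/z = (-4 + (5*4)*(-3))/22870 = (-4 + 20*(-3))*(1/22870) = (-4 - 60)*(1/22870) = -64*1/22870 = -32/11435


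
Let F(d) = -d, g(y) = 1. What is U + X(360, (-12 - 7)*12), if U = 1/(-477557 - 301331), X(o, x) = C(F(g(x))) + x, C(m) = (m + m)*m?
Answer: -176028689/778888 ≈ -226.00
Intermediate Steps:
C(m) = 2*m² (C(m) = (2*m)*m = 2*m²)
X(o, x) = 2 + x (X(o, x) = 2*(-1*1)² + x = 2*(-1)² + x = 2*1 + x = 2 + x)
U = -1/778888 (U = 1/(-778888) = -1/778888 ≈ -1.2839e-6)
U + X(360, (-12 - 7)*12) = -1/778888 + (2 + (-12 - 7)*12) = -1/778888 + (2 - 19*12) = -1/778888 + (2 - 228) = -1/778888 - 226 = -176028689/778888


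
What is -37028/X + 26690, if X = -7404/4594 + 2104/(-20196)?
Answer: 240138762571/4974905 ≈ 48270.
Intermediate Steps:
X = -19899620/11597553 (X = -7404*1/4594 + 2104*(-1/20196) = -3702/2297 - 526/5049 = -19899620/11597553 ≈ -1.7158)
-37028/X + 26690 = -37028/(-19899620/11597553) + 26690 = -37028*(-11597553/19899620) + 26690 = 107358548121/4974905 + 26690 = 240138762571/4974905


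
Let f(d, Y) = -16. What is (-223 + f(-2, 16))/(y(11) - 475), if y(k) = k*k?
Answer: 239/354 ≈ 0.67514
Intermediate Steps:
y(k) = k²
(-223 + f(-2, 16))/(y(11) - 475) = (-223 - 16)/(11² - 475) = -239/(121 - 475) = -239/(-354) = -239*(-1/354) = 239/354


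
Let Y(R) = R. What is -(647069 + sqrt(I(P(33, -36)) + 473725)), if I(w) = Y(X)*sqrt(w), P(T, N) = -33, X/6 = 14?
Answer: -647069 - sqrt(473725 + 84*I*sqrt(33)) ≈ -6.4776e+5 - 0.35054*I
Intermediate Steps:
X = 84 (X = 6*14 = 84)
I(w) = 84*sqrt(w)
-(647069 + sqrt(I(P(33, -36)) + 473725)) = -(647069 + sqrt(84*sqrt(-33) + 473725)) = -(647069 + sqrt(84*(I*sqrt(33)) + 473725)) = -(647069 + sqrt(84*I*sqrt(33) + 473725)) = -(647069 + sqrt(473725 + 84*I*sqrt(33))) = -647069 - sqrt(473725 + 84*I*sqrt(33))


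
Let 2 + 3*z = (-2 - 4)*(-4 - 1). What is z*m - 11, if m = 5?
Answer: 107/3 ≈ 35.667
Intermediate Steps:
z = 28/3 (z = -2/3 + ((-2 - 4)*(-4 - 1))/3 = -2/3 + (-6*(-5))/3 = -2/3 + (1/3)*30 = -2/3 + 10 = 28/3 ≈ 9.3333)
z*m - 11 = (28/3)*5 - 11 = 140/3 - 11 = 107/3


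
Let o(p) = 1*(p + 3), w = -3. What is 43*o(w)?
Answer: 0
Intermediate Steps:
o(p) = 3 + p (o(p) = 1*(3 + p) = 3 + p)
43*o(w) = 43*(3 - 3) = 43*0 = 0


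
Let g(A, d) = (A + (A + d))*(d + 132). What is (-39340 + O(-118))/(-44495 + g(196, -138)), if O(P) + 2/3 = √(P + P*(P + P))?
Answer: 118022/138057 - √27730/46019 ≈ 0.85126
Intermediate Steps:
O(P) = -⅔ + √(P + 2*P²) (O(P) = -⅔ + √(P + P*(P + P)) = -⅔ + √(P + P*(2*P)) = -⅔ + √(P + 2*P²))
g(A, d) = (132 + d)*(d + 2*A) (g(A, d) = (d + 2*A)*(132 + d) = (132 + d)*(d + 2*A))
(-39340 + O(-118))/(-44495 + g(196, -138)) = (-39340 + (-⅔ + √(-118*(1 + 2*(-118)))))/(-44495 + ((-138)² + 132*(-138) + 264*196 + 2*196*(-138))) = (-39340 + (-⅔ + √(-118*(1 - 236))))/(-44495 + (19044 - 18216 + 51744 - 54096)) = (-39340 + (-⅔ + √(-118*(-235))))/(-44495 - 1524) = (-39340 + (-⅔ + √27730))/(-46019) = (-118022/3 + √27730)*(-1/46019) = 118022/138057 - √27730/46019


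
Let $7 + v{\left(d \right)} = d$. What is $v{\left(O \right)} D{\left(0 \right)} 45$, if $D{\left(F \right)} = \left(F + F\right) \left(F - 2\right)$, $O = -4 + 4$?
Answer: $0$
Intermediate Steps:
$O = 0$
$v{\left(d \right)} = -7 + d$
$D{\left(F \right)} = 2 F \left(-2 + F\right)$
$v{\left(O \right)} D{\left(0 \right)} 45 = \left(-7 + 0\right) 2 \cdot 0 \left(-2 + 0\right) 45 = - 7 \cdot 2 \cdot 0 \left(-2\right) 45 = \left(-7\right) 0 \cdot 45 = 0 \cdot 45 = 0$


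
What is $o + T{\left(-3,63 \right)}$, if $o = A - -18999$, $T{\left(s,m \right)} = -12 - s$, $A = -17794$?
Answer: $1196$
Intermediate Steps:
$o = 1205$ ($o = -17794 - -18999 = -17794 + 18999 = 1205$)
$o + T{\left(-3,63 \right)} = 1205 - 9 = 1196$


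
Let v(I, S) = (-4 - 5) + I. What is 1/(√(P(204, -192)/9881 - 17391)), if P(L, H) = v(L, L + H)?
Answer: -I*√47165382421/28640046 ≈ -0.0075829*I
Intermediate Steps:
v(I, S) = -9 + I
P(L, H) = -9 + L
1/(√(P(204, -192)/9881 - 17391)) = 1/(√((-9 + 204)/9881 - 17391)) = 1/(√(195*(1/9881) - 17391)) = 1/(√(195/9881 - 17391)) = 1/(√(-171840276/9881)) = 1/(6*I*√47165382421/9881) = -I*√47165382421/28640046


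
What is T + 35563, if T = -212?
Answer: 35351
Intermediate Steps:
T + 35563 = -212 + 35563 = 35351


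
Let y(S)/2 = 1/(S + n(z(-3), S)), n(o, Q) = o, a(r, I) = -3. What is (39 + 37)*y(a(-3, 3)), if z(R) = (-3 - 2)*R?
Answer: 38/3 ≈ 12.667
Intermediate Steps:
z(R) = -5*R
y(S) = 2/(15 + S) (y(S) = 2/(S - 5*(-3)) = 2/(S + 15) = 2/(15 + S))
(39 + 37)*y(a(-3, 3)) = (39 + 37)*(2/(15 - 3)) = 76*(2/12) = 76*(2*(1/12)) = 76*(⅙) = 38/3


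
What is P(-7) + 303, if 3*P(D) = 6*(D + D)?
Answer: 275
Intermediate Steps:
P(D) = 4*D (P(D) = (6*(D + D))/3 = (6*(2*D))/3 = (12*D)/3 = 4*D)
P(-7) + 303 = 4*(-7) + 303 = -28 + 303 = 275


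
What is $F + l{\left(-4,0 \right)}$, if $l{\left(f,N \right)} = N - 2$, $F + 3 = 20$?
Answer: $15$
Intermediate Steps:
$F = 17$ ($F = -3 + 20 = 17$)
$l{\left(f,N \right)} = -2 + N$ ($l{\left(f,N \right)} = N - 2 = -2 + N$)
$F + l{\left(-4,0 \right)} = 17 + \left(-2 + 0\right) = 17 - 2 = 15$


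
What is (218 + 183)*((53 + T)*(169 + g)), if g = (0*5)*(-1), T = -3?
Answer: 3388450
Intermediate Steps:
g = 0 (g = 0*(-1) = 0)
(218 + 183)*((53 + T)*(169 + g)) = (218 + 183)*((53 - 3)*(169 + 0)) = 401*(50*169) = 401*8450 = 3388450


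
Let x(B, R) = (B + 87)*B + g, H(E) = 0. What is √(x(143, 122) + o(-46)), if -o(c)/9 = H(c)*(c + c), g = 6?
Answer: 8*√514 ≈ 181.37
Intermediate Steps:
x(B, R) = 6 + B*(87 + B) (x(B, R) = (B + 87)*B + 6 = (87 + B)*B + 6 = B*(87 + B) + 6 = 6 + B*(87 + B))
o(c) = 0 (o(c) = -0*(c + c) = -0*2*c = -9*0 = 0)
√(x(143, 122) + o(-46)) = √((6 + 143² + 87*143) + 0) = √((6 + 20449 + 12441) + 0) = √(32896 + 0) = √32896 = 8*√514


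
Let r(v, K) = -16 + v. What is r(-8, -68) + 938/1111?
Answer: -25726/1111 ≈ -23.156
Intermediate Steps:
r(-8, -68) + 938/1111 = (-16 - 8) + 938/1111 = -24 + 938*(1/1111) = -24 + 938/1111 = -25726/1111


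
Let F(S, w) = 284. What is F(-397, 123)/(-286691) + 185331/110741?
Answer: 53101279277/31748448031 ≈ 1.6726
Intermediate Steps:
F(-397, 123)/(-286691) + 185331/110741 = 284/(-286691) + 185331/110741 = 284*(-1/286691) + 185331*(1/110741) = -284/286691 + 185331/110741 = 53101279277/31748448031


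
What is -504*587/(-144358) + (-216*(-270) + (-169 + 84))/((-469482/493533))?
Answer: -691473186258759/11295580426 ≈ -61216.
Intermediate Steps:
-504*587/(-144358) + (-216*(-270) + (-169 + 84))/((-469482/493533)) = -295848*(-1/144358) + (58320 - 85)/((-469482*1/493533)) = 147924/72179 + 58235/(-156494/164511) = 147924/72179 + 58235*(-164511/156494) = 147924/72179 - 9580298085/156494 = -691473186258759/11295580426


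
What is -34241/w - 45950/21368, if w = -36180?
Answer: -29087791/24159195 ≈ -1.2040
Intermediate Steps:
-34241/w - 45950/21368 = -34241/(-36180) - 45950/21368 = -34241*(-1/36180) - 45950*1/21368 = 34241/36180 - 22975/10684 = -29087791/24159195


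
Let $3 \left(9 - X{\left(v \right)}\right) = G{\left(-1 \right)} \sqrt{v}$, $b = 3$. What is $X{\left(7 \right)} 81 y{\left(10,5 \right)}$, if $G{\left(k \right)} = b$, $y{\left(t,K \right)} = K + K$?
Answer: $7290 - 810 \sqrt{7} \approx 5146.9$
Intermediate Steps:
$y{\left(t,K \right)} = 2 K$
$G{\left(k \right)} = 3$
$X{\left(v \right)} = 9 - \sqrt{v}$ ($X{\left(v \right)} = 9 - \frac{3 \sqrt{v}}{3} = 9 - \sqrt{v}$)
$X{\left(7 \right)} 81 y{\left(10,5 \right)} = \left(9 - \sqrt{7}\right) 81 \cdot 2 \cdot 5 = \left(729 - 81 \sqrt{7}\right) 10 = 7290 - 810 \sqrt{7}$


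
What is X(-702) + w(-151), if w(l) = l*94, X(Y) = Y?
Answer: -14896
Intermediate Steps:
w(l) = 94*l
X(-702) + w(-151) = -702 + 94*(-151) = -702 - 14194 = -14896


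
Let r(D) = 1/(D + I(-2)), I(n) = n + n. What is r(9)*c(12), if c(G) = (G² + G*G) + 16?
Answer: 304/5 ≈ 60.800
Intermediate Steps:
I(n) = 2*n
r(D) = 1/(-4 + D) (r(D) = 1/(D + 2*(-2)) = 1/(D - 4) = 1/(-4 + D))
c(G) = 16 + 2*G² (c(G) = (G² + G²) + 16 = 2*G² + 16 = 16 + 2*G²)
r(9)*c(12) = (16 + 2*12²)/(-4 + 9) = (16 + 2*144)/5 = (16 + 288)/5 = (⅕)*304 = 304/5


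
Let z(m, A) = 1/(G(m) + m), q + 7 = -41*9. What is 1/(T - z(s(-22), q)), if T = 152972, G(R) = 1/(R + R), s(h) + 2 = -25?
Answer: 1459/223186202 ≈ 6.5371e-6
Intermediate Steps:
s(h) = -27 (s(h) = -2 - 25 = -27)
q = -376 (q = -7 - 41*9 = -7 - 369 = -376)
G(R) = 1/(2*R)
z(m, A) = 1/(m + 1/(2*m)) (z(m, A) = 1/(1/(2*m) + m) = 1/(m + 1/(2*m)))
1/(T - z(s(-22), q)) = 1/(152972 - 2*(-27)/(1 + 2*(-27)²)) = 1/(152972 - 2*(-27)/(1 + 2*729)) = 1/(152972 - 2*(-27)/(1 + 1458)) = 1/(152972 - 2*(-27)/1459) = 1/(152972 - 1*(-54/1459)) = 1/(152972 + 54/1459) = 1/(223186202/1459) = 1459/223186202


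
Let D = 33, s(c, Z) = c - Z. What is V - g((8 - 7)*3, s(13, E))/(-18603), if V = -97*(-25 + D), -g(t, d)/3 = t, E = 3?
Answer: -1603993/2067 ≈ -776.00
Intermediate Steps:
g(t, d) = -3*t
V = -776 (V = -97*(-25 + 33) = -97*8 = -776)
V - g((8 - 7)*3, s(13, E))/(-18603) = -776 - (-3*(8 - 7)*3)/(-18603) = -776 - (-3*3)*(-1)/18603 = -776 - (-9)*(-1)/18603 = -776 - 1*1/2067 = -776 - 1/2067 = -1603993/2067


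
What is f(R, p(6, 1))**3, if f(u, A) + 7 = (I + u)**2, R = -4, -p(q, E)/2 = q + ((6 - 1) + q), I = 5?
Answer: -216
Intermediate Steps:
p(q, E) = -10 - 4*q (p(q, E) = -2*(q + ((6 - 1) + q)) = -2*(q + (5 + q)) = -2*(5 + 2*q) = -10 - 4*q)
f(u, A) = -7 + (5 + u)**2
f(R, p(6, 1))**3 = (-7 + (5 - 4)**2)**3 = (-7 + 1**2)**3 = (-7 + 1)**3 = (-6)**3 = -216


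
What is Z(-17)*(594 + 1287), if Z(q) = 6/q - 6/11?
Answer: -28728/17 ≈ -1689.9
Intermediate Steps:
Z(q) = -6/11 + 6/q (Z(q) = 6/q - 6*1/11 = 6/q - 6/11 = -6/11 + 6/q)
Z(-17)*(594 + 1287) = (-6/11 + 6/(-17))*(594 + 1287) = (-6/11 + 6*(-1/17))*1881 = (-6/11 - 6/17)*1881 = -168/187*1881 = -28728/17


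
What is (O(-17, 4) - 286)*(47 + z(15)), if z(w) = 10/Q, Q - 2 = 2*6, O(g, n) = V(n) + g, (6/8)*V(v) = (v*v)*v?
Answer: -218102/21 ≈ -10386.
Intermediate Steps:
V(v) = 4*v³/3 (V(v) = 4*((v*v)*v)/3 = 4*(v²*v)/3 = 4*v³/3)
O(g, n) = g + 4*n³/3 (O(g, n) = 4*n³/3 + g = g + 4*n³/3)
Q = 14 (Q = 2 + 2*6 = 2 + 12 = 14)
z(w) = 5/7 (z(w) = 10/14 = 10*(1/14) = 5/7)
(O(-17, 4) - 286)*(47 + z(15)) = ((-17 + (4/3)*4³) - 286)*(47 + 5/7) = ((-17 + (4/3)*64) - 286)*(334/7) = ((-17 + 256/3) - 286)*(334/7) = (205/3 - 286)*(334/7) = -653/3*334/7 = -218102/21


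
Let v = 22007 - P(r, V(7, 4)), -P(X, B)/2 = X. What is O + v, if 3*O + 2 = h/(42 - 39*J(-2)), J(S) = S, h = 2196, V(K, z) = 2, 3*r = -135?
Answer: 657673/30 ≈ 21922.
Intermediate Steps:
r = -45 (r = (⅓)*(-135) = -45)
P(X, B) = -2*X
v = 21917 (v = 22007 - (-2)*(-45) = 22007 - 1*90 = 22007 - 90 = 21917)
O = 163/30 (O = -⅔ + (2196/(42 - 39*(-2)))/3 = -⅔ + (2196/(42 + 78))/3 = -⅔ + (2196/120)/3 = -⅔ + (2196*(1/120))/3 = -⅔ + (⅓)*(183/10) = -⅔ + 61/10 = 163/30 ≈ 5.4333)
O + v = 163/30 + 21917 = 657673/30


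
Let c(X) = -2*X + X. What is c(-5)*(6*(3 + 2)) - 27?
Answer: 123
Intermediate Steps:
c(X) = -X
c(-5)*(6*(3 + 2)) - 27 = (-1*(-5))*(6*(3 + 2)) - 27 = 5*(6*5) - 27 = 5*30 - 27 = 150 - 27 = 123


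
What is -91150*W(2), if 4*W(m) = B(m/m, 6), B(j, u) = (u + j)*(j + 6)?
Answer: -2233175/2 ≈ -1.1166e+6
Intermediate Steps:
B(j, u) = (6 + j)*(j + u) (B(j, u) = (j + u)*(6 + j) = (6 + j)*(j + u))
W(m) = 49/4 (W(m) = ((m/m)**2 + 6*(m/m) + 6*6 + (m/m)*6)/4 = (1**2 + 6*1 + 36 + 1*6)/4 = (1 + 6 + 36 + 6)/4 = (1/4)*49 = 49/4)
-91150*W(2) = -91150*49/4 = -2233175/2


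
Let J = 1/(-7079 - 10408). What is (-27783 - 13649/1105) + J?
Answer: -537093340873/19323135 ≈ -27795.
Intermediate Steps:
J = -1/17487 (J = 1/(-17487) = -1/17487 ≈ -5.7185e-5)
(-27783 - 13649/1105) + J = (-27783 - 13649/1105) - 1/17487 = -30713864/1105 - 1/17487 = -537093340873/19323135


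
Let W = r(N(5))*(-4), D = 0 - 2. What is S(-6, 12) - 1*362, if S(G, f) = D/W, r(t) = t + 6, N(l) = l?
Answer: -7963/22 ≈ -361.95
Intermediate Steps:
r(t) = 6 + t
D = -2
W = -44 (W = (6 + 5)*(-4) = 11*(-4) = -44)
S(G, f) = 1/22 (S(G, f) = -2/(-44) = -2*(-1/44) = 1/22)
S(-6, 12) - 1*362 = 1/22 - 1*362 = 1/22 - 362 = -7963/22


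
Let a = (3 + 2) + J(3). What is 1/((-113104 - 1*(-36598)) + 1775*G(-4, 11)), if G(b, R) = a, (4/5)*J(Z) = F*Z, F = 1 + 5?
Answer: -2/55387 ≈ -3.6110e-5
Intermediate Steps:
F = 6
J(Z) = 15*Z/2 (J(Z) = 5*(6*Z)/4 = 15*Z/2)
a = 55/2 (a = (3 + 2) + (15/2)*3 = 5 + 45/2 = 55/2 ≈ 27.500)
G(b, R) = 55/2
1/((-113104 - 1*(-36598)) + 1775*G(-4, 11)) = 1/((-113104 - 1*(-36598)) + 1775*(55/2)) = 1/((-113104 + 36598) + 97625/2) = 1/(-76506 + 97625/2) = 1/(-55387/2) = -2/55387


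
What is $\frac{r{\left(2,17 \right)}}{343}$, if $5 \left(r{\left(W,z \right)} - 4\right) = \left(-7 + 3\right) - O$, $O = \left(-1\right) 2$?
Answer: $\frac{18}{1715} \approx 0.010496$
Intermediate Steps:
$O = -2$
$r{\left(W,z \right)} = \frac{18}{5}$ ($r{\left(W,z \right)} = 4 + \frac{\left(-7 + 3\right) - -2}{5} = 4 + \frac{-4 + 2}{5} = 4 + \frac{1}{5} \left(-2\right) = 4 - \frac{2}{5} = \frac{18}{5}$)
$\frac{r{\left(2,17 \right)}}{343} = \frac{18}{5 \cdot 343} = \frac{18}{5} \cdot \frac{1}{343} = \frac{18}{1715}$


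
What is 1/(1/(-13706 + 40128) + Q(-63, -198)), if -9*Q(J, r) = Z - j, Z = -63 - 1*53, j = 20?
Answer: 237798/3593401 ≈ 0.066176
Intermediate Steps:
Z = -116 (Z = -63 - 53 = -116)
Q(J, r) = 136/9 (Q(J, r) = -(-116 - 1*20)/9 = -(-116 - 20)/9 = -1/9*(-136) = 136/9)
1/(1/(-13706 + 40128) + Q(-63, -198)) = 1/(1/(-13706 + 40128) + 136/9) = 1/(1/26422 + 136/9) = 1/(3593401/237798) = 237798/3593401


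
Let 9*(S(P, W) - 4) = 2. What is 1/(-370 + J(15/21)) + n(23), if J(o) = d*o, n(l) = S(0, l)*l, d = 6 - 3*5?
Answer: 2302927/23715 ≈ 97.108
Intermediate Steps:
S(P, W) = 38/9 (S(P, W) = 4 + (⅑)*2 = 4 + 2/9 = 38/9)
d = -9 (d = 6 - 15 = -9)
n(l) = 38*l/9
J(o) = -9*o
1/(-370 + J(15/21)) + n(23) = 1/(-370 - 135/21) + (38/9)*23 = 1/(-370 - 135/21) + 874/9 = 1/(-370 - 9*5/7) + 874/9 = 1/(-370 - 45/7) + 874/9 = 1/(-2635/7) + 874/9 = -7/2635 + 874/9 = 2302927/23715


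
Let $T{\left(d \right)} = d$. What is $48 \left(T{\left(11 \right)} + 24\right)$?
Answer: $1680$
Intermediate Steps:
$48 \left(T{\left(11 \right)} + 24\right) = 48 \left(11 + 24\right) = 48 \cdot 35 = 1680$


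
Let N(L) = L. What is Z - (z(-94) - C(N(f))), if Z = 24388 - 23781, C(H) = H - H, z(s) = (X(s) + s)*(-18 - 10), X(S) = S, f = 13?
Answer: -4657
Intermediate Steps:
z(s) = -56*s (z(s) = (s + s)*(-18 - 10) = (2*s)*(-28) = -56*s)
C(H) = 0
Z = 607
Z - (z(-94) - C(N(f))) = 607 - (-56*(-94) - 1*0) = 607 - (5264 + 0) = 607 - 1*5264 = 607 - 5264 = -4657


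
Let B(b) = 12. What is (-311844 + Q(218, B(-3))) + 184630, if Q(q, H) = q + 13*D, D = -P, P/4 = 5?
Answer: -127256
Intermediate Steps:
P = 20 (P = 4*5 = 20)
D = -20 (D = -1*20 = -20)
Q(q, H) = -260 + q (Q(q, H) = q + 13*(-20) = q - 260 = -260 + q)
(-311844 + Q(218, B(-3))) + 184630 = (-311844 + (-260 + 218)) + 184630 = (-311844 - 42) + 184630 = -311886 + 184630 = -127256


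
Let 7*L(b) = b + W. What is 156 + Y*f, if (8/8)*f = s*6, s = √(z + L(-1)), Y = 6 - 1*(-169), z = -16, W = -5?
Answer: 156 + 150*I*√826 ≈ 156.0 + 4311.0*I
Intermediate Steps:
Y = 175 (Y = 6 + 169 = 175)
L(b) = -5/7 + b/7 (L(b) = (b - 5)/7 = (-5 + b)/7 = -5/7 + b/7)
s = I*√826/7 (s = √(-16 + (-5/7 + (⅐)*(-1))) = √(-16 + (-5/7 - ⅐)) = √(-16 - 6/7) = √(-118/7) = I*√826/7 ≈ 4.1057*I)
f = 6*I*√826/7 (f = (I*√826/7)*6 = 6*I*√826/7 ≈ 24.634*I)
156 + Y*f = 156 + 175*(6*I*√826/7) = 156 + 150*I*√826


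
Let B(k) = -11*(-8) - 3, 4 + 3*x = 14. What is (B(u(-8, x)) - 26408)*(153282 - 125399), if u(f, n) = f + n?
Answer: -733964209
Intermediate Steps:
x = 10/3 (x = -4/3 + (⅓)*14 = -4/3 + 14/3 = 10/3 ≈ 3.3333)
B(k) = 85 (B(k) = 88 - 3 = 85)
(B(u(-8, x)) - 26408)*(153282 - 125399) = (85 - 26408)*(153282 - 125399) = -26323*27883 = -733964209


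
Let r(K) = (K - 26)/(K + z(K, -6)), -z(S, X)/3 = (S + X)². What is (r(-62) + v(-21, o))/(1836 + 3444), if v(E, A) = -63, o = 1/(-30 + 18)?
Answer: -438877/36785760 ≈ -0.011931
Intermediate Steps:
o = -1/12 (o = 1/(-12) = -1/12 ≈ -0.083333)
z(S, X) = -3*(S + X)²
r(K) = (-26 + K)/(K - 3*(-6 + K)²) (r(K) = (K - 26)/(K - 3*(K - 6)²) = (-26 + K)/(K - 3*(-6 + K)²))
(r(-62) + v(-21, o))/(1836 + 3444) = ((-26 - 62)/(-62 - 3*(-6 - 62)²) - 63)/(1836 + 3444) = (-88/(-62 - 3*(-68)²) - 63)/5280 = (-88/(-62 - 3*4624) - 63)*(1/5280) = (-88/(-62 - 13872) - 63)*(1/5280) = (-88/(-13934) - 63)*(1/5280) = (-1/13934*(-88) - 63)*(1/5280) = (44/6967 - 63)*(1/5280) = -438877/6967*1/5280 = -438877/36785760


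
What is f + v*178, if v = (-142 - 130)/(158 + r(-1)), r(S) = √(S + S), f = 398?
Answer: 1143370/12483 + 24208*I*√2/12483 ≈ 91.594 + 2.7426*I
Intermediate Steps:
r(S) = √2*√S (r(S) = √(2*S) = √2*√S)
v = -272/(158 + I*√2) (v = (-142 - 130)/(158 + √2*√(-1)) = -272/(158 + √2*I) = -272/(158 + I*√2) ≈ -1.7214 + 0.015408*I)
f + v*178 = 398 + (-21488/12483 + 136*I*√2/12483)*178 = 398 + (-3824864/12483 + 24208*I*√2/12483) = 1143370/12483 + 24208*I*√2/12483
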